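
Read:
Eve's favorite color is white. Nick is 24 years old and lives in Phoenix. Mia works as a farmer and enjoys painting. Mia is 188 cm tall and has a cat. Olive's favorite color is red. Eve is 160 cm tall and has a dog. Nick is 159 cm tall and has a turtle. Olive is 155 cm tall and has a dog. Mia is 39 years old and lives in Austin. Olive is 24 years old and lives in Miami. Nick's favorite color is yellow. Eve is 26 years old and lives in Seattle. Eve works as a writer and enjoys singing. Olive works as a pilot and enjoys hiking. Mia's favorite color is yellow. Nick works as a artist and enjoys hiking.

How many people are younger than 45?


Filter: 4

4


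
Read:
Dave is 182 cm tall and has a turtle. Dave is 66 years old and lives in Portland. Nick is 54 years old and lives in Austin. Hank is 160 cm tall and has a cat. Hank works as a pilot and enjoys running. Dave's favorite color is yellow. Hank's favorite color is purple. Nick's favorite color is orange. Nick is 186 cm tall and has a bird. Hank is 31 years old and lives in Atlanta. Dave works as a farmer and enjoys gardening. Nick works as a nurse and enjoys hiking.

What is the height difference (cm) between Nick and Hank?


|186 - 160| = 26

26


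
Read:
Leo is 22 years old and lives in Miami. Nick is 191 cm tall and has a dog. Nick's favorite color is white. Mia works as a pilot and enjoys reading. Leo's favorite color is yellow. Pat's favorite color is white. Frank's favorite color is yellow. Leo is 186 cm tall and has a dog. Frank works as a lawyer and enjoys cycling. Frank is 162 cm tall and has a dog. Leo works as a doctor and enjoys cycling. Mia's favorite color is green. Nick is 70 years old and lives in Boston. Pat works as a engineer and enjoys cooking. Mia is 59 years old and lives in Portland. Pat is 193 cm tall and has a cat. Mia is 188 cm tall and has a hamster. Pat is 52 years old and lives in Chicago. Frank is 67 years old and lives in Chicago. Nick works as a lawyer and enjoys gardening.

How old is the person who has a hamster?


Person with hamster is Mia, age 59

59


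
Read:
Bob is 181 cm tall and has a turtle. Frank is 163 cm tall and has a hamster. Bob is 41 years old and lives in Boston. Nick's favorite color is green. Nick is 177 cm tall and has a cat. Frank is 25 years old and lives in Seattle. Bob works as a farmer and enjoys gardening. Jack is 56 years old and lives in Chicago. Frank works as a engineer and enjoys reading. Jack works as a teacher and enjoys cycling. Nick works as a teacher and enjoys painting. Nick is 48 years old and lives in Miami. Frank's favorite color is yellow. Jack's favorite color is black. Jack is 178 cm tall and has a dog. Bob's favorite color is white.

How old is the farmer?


The farmer is Bob, age 41

41


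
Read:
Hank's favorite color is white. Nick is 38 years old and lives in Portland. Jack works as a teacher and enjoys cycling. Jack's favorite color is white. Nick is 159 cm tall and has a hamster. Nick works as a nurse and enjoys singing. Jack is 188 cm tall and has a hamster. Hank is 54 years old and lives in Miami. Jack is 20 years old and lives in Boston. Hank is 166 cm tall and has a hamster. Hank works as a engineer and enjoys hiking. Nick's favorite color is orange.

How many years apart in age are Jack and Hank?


20 vs 54, diff = 34

34


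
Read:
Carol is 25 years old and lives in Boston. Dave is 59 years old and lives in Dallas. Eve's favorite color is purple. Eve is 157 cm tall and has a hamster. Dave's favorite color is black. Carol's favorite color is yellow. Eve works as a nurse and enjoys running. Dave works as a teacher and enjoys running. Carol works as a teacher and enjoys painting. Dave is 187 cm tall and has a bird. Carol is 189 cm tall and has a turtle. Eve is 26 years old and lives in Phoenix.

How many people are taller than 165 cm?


Taller than 165: 2

2


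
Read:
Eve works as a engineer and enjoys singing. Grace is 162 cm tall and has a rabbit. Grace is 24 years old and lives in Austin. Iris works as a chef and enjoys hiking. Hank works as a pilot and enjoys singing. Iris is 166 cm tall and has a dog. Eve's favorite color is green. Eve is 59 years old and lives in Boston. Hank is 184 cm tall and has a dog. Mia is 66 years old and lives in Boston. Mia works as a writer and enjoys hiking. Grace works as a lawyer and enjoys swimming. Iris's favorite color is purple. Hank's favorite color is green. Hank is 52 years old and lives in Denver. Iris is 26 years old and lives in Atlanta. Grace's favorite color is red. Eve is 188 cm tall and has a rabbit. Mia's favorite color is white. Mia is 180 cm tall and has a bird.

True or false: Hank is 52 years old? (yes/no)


Hank is actually 52. yes

yes


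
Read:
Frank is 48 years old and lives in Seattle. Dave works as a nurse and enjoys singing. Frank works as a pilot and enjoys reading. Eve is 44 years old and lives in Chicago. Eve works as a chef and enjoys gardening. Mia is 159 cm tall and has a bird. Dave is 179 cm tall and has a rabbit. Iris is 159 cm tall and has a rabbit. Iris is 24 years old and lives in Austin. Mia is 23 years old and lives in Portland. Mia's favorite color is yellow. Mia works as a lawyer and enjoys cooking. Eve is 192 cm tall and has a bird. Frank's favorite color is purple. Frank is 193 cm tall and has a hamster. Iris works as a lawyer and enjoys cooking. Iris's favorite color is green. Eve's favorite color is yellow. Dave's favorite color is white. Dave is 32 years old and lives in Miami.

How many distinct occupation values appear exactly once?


Unique occupation values: 3

3


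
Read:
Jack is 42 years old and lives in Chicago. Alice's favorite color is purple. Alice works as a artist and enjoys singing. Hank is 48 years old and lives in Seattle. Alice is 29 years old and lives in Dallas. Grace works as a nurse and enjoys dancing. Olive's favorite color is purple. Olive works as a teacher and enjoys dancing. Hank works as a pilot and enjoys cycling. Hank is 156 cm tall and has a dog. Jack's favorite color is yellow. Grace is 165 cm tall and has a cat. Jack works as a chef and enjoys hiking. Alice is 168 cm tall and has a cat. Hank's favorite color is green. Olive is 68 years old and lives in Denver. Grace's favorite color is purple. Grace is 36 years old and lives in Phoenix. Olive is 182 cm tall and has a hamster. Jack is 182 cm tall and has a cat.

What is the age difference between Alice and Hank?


|29 - 48| = 19

19


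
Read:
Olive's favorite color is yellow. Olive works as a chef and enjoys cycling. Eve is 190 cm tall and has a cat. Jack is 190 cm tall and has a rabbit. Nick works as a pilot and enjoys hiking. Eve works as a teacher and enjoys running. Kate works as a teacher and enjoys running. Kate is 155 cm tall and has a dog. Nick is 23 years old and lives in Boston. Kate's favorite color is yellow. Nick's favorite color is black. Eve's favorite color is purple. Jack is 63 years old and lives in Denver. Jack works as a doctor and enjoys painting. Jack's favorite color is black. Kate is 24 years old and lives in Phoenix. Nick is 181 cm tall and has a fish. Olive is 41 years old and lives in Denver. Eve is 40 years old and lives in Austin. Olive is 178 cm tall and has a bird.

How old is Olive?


Olive is 41 years old

41


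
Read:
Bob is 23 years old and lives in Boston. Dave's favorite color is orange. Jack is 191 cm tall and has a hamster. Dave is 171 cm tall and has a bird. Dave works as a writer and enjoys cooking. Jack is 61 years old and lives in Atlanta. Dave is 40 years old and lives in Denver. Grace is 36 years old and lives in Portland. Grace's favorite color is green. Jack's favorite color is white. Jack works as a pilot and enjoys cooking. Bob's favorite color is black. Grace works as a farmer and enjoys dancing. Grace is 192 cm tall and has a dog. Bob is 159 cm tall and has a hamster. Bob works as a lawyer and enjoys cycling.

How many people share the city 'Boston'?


Count: 1

1


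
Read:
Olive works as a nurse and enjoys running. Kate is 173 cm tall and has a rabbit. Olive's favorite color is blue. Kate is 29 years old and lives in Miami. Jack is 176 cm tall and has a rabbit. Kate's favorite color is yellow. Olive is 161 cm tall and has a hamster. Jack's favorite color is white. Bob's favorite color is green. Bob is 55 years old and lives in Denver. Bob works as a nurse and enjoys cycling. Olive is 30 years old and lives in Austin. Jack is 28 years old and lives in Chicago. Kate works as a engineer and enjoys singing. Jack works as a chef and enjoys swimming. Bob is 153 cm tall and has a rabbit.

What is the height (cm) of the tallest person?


Tallest: Jack at 176 cm

176


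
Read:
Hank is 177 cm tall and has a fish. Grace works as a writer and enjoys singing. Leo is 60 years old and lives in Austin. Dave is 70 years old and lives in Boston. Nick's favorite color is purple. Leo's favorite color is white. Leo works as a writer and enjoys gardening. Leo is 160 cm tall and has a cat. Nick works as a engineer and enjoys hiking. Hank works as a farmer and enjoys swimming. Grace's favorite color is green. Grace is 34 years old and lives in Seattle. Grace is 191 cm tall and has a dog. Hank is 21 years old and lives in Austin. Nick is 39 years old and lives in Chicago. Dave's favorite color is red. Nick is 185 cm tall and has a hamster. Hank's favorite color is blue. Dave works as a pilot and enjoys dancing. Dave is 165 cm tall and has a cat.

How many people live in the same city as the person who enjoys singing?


Person with hobby singing is Grace, city Seattle. Count = 1

1


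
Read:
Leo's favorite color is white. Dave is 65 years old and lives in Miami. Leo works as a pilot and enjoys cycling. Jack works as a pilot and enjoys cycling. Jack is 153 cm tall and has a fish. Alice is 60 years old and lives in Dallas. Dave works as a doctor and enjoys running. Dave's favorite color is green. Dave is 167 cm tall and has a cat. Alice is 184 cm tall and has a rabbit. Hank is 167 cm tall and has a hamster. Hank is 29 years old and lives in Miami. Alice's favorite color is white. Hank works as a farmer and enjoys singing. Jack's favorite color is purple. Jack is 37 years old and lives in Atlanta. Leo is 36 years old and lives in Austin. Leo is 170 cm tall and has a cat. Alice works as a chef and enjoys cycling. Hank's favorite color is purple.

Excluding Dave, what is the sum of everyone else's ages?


Sum (excluding Dave): 162

162


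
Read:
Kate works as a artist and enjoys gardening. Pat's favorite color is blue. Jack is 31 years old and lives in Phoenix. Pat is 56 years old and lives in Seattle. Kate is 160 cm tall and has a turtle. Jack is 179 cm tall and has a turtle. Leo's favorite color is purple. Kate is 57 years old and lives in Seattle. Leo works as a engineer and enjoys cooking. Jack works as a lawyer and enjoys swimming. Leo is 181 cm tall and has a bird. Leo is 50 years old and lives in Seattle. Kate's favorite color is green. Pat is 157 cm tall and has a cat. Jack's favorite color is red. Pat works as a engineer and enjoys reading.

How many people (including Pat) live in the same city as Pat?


Pat lives in Seattle. Count = 3

3


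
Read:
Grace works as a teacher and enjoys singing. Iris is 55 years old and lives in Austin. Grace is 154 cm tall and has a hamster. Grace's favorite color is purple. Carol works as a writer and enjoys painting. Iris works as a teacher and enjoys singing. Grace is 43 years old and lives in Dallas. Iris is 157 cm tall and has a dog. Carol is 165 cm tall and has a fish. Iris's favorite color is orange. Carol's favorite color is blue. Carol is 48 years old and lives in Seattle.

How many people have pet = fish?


Count: 1

1


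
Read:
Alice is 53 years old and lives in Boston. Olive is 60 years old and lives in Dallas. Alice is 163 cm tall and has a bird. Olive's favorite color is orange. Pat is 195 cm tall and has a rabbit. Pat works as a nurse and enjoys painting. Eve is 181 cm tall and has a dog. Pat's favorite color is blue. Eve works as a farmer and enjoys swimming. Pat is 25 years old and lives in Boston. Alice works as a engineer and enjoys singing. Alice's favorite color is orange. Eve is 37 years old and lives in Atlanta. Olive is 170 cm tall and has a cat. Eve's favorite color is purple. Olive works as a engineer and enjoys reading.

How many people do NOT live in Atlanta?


Not in Atlanta: 3

3


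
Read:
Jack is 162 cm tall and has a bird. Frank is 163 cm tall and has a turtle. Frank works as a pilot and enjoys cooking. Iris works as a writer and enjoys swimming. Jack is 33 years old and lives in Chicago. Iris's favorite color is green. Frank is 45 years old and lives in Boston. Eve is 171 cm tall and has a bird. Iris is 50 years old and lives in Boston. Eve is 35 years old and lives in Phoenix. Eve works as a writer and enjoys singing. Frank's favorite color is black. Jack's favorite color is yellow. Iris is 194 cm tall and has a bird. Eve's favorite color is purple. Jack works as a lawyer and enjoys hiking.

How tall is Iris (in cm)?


Iris is 194 cm tall

194


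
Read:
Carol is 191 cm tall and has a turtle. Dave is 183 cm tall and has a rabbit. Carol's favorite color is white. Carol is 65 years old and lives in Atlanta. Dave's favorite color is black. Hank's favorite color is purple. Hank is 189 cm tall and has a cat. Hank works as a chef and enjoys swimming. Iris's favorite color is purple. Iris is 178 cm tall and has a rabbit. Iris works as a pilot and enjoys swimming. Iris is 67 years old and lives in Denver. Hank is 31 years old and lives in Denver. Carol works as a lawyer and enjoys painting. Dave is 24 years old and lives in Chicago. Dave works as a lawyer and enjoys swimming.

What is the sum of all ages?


65+67+24+31 = 187

187


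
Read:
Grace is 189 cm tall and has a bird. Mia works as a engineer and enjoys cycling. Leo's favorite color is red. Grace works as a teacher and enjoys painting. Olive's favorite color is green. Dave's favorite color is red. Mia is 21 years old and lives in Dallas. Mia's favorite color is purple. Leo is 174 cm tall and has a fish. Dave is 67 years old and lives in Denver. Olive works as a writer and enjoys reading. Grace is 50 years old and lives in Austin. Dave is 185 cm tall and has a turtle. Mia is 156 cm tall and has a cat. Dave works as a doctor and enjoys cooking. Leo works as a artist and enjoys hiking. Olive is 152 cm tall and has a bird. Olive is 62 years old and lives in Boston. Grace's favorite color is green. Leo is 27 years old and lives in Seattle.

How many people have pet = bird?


Count: 2

2


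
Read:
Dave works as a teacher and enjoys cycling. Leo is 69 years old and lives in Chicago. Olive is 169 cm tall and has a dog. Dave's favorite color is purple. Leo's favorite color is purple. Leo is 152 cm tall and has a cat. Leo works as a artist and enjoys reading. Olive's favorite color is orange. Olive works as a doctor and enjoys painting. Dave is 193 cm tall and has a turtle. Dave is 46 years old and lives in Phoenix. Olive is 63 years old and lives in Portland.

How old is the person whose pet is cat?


Person with pet=cat is Leo, age 69

69


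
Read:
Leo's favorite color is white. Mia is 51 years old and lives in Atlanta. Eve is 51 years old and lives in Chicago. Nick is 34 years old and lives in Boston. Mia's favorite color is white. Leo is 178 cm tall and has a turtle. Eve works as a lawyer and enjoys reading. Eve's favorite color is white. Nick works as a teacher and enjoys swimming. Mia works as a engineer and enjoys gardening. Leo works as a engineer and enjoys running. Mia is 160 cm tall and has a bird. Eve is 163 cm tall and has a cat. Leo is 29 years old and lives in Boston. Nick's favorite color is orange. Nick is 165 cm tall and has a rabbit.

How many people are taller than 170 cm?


Taller than 170: 1

1


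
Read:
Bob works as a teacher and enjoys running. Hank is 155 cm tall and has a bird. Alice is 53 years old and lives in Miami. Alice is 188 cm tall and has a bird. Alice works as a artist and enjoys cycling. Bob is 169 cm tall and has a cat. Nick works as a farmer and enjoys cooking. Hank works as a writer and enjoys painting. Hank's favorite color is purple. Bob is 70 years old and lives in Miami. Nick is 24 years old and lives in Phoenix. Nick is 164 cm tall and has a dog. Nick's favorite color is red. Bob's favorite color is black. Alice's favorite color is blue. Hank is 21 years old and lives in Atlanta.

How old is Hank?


Hank is 21 years old

21


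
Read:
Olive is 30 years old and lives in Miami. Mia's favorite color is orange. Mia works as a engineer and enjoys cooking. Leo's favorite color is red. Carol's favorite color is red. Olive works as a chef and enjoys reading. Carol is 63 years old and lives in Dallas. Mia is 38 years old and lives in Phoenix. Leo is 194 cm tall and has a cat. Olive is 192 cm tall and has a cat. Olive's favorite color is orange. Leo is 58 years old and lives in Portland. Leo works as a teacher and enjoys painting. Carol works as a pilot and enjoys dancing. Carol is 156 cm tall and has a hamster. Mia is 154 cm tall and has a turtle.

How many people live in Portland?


Count in Portland: 1

1


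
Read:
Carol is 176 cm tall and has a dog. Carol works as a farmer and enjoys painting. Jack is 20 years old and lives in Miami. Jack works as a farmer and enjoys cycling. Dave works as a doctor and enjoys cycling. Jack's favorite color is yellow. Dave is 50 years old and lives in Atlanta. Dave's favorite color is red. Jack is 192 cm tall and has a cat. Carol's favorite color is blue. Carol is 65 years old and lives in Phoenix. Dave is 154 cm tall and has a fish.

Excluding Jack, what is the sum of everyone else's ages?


Sum (excluding Jack): 115

115


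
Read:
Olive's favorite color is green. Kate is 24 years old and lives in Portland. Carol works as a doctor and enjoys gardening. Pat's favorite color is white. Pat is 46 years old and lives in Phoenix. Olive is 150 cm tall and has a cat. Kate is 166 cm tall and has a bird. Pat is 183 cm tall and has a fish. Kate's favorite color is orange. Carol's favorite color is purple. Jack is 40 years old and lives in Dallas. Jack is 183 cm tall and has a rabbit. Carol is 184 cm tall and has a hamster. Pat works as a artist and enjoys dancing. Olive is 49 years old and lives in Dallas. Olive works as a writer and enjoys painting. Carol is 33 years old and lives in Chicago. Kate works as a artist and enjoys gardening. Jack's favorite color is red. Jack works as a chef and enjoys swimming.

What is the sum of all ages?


24+40+49+33+46 = 192

192


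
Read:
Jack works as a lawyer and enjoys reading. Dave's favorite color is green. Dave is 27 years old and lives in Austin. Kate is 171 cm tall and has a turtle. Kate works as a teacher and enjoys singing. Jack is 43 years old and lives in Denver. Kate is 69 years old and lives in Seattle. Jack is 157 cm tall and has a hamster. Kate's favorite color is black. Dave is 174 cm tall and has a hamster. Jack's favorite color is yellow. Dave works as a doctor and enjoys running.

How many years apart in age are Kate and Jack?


69 vs 43, diff = 26

26


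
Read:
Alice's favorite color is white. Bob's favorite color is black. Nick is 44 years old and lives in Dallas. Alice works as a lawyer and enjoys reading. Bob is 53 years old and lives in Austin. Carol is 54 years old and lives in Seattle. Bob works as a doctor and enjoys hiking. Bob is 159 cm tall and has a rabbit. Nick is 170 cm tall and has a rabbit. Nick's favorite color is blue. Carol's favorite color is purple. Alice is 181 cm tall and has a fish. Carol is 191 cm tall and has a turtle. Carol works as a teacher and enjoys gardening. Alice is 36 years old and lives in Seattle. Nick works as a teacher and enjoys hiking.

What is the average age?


Sum=187, n=4, avg=46.75

46.75


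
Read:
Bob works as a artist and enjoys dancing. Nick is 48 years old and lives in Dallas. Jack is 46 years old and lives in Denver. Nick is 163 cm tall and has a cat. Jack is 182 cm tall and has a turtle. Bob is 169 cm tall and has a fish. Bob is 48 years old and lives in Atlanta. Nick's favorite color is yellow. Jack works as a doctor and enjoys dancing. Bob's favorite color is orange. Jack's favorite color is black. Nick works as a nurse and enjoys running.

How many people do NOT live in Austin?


Not in Austin: 3

3


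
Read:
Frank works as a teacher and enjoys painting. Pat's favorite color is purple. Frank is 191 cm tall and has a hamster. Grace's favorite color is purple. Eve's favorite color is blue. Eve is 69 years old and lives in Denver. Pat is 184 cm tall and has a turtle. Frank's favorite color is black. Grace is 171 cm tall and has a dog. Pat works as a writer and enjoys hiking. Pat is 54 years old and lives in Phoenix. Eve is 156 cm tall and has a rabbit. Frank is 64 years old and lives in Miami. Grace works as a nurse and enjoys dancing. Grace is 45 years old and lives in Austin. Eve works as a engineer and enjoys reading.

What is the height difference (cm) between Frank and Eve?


|191 - 156| = 35

35


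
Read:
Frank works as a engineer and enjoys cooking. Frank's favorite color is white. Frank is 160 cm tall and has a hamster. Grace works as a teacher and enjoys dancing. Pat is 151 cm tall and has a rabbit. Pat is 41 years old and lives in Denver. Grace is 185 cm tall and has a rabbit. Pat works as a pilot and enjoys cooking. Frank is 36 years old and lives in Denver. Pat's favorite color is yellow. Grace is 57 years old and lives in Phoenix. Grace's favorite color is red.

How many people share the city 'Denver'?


Count: 2

2


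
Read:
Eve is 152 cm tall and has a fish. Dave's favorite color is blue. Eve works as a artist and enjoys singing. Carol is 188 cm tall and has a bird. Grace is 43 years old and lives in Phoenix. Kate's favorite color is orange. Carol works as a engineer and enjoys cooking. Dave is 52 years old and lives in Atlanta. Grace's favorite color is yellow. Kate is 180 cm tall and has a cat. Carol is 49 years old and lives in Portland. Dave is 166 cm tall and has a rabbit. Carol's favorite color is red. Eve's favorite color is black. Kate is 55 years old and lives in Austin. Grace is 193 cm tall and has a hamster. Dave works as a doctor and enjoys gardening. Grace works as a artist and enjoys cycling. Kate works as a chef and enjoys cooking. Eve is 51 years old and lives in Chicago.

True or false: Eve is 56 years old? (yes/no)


Eve is actually 51. no

no


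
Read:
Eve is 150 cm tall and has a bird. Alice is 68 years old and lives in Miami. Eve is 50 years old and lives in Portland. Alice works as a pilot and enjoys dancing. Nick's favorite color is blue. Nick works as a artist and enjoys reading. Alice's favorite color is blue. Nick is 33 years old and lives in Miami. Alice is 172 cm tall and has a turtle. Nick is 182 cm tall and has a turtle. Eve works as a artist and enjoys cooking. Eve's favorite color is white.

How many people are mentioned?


People: Eve, Nick, Alice. Count = 3

3


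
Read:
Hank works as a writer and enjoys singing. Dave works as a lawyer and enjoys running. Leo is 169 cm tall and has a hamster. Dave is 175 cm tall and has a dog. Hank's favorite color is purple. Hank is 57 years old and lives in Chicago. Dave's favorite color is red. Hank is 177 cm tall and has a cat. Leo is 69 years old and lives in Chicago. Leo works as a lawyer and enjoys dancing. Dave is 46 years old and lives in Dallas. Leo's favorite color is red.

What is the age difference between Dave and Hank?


|46 - 57| = 11

11


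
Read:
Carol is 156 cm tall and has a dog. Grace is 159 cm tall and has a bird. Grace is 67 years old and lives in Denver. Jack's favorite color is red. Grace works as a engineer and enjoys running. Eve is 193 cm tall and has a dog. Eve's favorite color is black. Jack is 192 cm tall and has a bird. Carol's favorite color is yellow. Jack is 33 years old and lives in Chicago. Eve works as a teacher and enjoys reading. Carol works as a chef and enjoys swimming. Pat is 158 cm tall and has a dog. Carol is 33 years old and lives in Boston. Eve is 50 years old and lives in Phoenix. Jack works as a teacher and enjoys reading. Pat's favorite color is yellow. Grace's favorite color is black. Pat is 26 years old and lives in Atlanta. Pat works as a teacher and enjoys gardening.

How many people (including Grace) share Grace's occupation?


Grace is a engineer. Count = 1

1


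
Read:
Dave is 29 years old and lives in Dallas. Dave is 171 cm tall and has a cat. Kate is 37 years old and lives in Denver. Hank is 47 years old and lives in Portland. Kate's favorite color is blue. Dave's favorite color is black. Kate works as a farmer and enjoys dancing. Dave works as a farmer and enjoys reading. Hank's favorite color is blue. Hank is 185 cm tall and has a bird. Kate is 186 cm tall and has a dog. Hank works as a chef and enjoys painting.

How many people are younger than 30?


Filter: 1

1


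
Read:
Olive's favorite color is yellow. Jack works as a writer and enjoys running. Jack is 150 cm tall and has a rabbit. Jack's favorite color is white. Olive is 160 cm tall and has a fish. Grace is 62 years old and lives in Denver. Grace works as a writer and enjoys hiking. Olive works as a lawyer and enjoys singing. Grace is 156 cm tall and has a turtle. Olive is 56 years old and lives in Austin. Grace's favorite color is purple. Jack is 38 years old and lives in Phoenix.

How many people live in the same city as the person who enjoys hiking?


Person with hobby hiking is Grace, city Denver. Count = 1

1


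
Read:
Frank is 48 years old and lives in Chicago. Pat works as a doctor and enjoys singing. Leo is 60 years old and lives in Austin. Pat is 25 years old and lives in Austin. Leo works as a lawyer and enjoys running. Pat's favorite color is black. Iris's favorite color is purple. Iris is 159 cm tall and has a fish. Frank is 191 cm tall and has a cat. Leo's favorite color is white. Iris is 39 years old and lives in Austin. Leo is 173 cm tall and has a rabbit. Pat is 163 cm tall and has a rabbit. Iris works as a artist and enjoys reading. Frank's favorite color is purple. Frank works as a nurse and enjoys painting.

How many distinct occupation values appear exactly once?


Unique occupation values: 4

4


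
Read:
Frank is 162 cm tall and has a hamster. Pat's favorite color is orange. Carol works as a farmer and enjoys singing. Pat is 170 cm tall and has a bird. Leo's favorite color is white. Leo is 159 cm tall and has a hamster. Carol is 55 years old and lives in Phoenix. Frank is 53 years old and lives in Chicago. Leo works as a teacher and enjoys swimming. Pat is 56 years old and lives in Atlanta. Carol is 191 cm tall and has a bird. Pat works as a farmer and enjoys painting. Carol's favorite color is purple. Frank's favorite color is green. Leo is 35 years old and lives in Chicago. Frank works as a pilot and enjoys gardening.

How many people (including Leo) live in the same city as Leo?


Leo lives in Chicago. Count = 2

2


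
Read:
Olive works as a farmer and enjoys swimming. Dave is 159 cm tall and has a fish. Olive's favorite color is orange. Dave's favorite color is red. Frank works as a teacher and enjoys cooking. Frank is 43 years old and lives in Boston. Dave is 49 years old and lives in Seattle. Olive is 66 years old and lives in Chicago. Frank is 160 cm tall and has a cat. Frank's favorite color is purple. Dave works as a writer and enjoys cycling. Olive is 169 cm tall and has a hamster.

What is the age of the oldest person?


Oldest: Olive at 66

66


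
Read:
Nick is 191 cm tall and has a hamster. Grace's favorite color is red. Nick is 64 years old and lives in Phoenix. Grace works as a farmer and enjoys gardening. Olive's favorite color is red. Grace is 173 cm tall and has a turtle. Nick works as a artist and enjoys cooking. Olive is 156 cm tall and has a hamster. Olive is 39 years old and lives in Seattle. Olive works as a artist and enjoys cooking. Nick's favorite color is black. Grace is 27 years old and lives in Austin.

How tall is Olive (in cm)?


Olive is 156 cm tall

156


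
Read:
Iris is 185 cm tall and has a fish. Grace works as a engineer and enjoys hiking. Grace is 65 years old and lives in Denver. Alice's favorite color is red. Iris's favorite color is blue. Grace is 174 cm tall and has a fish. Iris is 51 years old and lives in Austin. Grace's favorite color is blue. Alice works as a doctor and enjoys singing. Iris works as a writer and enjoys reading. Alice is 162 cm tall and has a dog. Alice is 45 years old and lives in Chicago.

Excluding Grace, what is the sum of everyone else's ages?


Sum (excluding Grace): 96

96


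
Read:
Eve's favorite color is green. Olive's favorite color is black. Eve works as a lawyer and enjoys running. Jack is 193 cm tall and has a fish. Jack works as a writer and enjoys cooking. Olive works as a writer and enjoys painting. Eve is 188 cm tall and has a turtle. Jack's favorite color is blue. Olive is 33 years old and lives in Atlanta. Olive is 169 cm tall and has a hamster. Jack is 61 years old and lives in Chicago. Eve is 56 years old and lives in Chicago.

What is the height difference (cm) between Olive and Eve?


|169 - 188| = 19

19


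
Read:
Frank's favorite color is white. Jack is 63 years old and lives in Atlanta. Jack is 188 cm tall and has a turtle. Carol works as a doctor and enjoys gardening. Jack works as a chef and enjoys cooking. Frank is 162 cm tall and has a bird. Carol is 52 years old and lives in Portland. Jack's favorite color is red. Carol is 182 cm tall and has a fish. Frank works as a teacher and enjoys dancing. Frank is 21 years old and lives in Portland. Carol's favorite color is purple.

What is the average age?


Sum=136, n=3, avg=45.33

45.33


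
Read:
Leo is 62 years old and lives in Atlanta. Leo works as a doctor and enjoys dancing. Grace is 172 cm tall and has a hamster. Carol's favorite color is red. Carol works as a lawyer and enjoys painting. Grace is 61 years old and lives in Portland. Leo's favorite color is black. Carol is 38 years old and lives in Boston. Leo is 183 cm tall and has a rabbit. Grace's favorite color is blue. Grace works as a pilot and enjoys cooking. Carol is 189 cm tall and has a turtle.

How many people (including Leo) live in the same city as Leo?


Leo lives in Atlanta. Count = 1

1


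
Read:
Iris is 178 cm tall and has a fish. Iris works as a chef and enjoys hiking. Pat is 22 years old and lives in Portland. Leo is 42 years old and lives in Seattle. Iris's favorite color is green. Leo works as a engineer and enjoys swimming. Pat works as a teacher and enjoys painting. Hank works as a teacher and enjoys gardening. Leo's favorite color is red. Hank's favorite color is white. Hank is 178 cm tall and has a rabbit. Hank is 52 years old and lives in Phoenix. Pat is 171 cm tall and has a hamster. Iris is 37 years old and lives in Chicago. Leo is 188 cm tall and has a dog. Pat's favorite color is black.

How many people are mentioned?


People: Hank, Iris, Pat, Leo. Count = 4

4


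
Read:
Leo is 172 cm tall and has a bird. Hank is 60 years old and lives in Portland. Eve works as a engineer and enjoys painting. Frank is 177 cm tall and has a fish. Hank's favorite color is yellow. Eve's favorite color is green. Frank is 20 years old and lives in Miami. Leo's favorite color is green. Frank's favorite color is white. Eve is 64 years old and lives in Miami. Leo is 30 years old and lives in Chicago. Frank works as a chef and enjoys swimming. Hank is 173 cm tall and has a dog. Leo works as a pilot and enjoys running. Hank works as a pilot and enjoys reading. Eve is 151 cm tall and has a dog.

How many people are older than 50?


Filter: 2

2


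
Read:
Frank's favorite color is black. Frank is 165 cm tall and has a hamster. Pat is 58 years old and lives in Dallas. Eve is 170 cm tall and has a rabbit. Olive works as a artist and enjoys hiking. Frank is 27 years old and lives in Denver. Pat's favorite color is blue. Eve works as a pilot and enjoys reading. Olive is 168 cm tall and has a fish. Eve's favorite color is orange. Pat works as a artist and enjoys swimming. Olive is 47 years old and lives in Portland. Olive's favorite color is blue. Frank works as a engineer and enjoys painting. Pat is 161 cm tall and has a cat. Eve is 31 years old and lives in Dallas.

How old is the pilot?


The pilot is Eve, age 31

31


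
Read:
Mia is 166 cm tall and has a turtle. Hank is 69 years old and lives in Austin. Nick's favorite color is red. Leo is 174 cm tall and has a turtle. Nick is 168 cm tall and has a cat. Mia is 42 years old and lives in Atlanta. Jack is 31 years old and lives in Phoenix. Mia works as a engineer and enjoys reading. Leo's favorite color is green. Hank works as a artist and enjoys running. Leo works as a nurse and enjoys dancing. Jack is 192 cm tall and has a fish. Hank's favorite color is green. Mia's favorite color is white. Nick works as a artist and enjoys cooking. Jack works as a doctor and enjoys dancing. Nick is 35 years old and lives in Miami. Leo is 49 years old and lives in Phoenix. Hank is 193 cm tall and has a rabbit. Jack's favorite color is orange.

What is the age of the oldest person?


Oldest: Hank at 69

69


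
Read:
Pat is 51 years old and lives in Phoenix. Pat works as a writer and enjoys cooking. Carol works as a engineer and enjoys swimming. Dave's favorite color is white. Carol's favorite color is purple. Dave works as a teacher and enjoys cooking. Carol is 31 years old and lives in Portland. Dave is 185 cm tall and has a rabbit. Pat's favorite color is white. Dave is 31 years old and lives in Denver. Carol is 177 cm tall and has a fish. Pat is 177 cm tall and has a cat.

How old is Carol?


Carol is 31 years old

31


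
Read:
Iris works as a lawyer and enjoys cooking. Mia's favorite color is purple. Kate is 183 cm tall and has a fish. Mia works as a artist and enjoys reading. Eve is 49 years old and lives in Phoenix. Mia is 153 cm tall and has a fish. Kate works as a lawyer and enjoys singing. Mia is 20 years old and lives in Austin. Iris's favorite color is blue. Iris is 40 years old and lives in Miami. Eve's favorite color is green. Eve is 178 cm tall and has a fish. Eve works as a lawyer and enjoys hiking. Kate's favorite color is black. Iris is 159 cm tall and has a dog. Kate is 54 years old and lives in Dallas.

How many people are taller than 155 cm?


Taller than 155: 3

3


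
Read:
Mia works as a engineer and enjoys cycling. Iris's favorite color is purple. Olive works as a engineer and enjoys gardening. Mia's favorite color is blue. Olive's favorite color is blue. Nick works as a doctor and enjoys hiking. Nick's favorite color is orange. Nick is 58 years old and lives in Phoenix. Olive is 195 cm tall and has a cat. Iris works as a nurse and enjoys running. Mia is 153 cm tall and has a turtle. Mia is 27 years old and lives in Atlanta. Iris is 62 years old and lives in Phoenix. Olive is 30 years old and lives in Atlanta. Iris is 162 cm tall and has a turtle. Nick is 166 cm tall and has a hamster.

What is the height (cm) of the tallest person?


Tallest: Olive at 195 cm

195


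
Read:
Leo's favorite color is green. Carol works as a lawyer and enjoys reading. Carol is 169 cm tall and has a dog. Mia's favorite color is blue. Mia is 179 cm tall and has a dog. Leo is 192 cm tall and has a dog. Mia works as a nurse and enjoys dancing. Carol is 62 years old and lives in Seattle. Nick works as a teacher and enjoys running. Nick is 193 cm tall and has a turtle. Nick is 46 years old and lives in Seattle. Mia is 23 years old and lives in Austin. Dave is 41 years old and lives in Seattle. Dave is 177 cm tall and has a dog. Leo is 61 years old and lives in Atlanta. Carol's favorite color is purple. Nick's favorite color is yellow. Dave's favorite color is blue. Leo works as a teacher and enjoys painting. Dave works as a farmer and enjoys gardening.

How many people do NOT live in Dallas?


Not in Dallas: 5

5


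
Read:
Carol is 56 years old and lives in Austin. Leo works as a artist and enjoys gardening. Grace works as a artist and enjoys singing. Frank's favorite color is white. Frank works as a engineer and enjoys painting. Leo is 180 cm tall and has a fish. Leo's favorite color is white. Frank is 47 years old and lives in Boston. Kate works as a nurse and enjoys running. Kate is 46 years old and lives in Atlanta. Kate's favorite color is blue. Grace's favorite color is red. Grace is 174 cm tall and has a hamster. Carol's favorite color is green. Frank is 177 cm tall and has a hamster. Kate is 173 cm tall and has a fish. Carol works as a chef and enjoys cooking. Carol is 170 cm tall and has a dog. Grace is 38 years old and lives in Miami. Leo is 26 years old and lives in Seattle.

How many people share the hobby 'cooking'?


Count: 1

1


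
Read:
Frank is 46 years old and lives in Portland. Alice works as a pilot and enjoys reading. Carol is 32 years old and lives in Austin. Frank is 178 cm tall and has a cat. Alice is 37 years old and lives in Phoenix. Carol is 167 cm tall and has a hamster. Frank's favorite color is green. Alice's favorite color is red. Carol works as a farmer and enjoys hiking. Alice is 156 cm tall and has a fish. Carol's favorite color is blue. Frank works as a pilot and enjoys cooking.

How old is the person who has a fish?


Person with fish is Alice, age 37

37


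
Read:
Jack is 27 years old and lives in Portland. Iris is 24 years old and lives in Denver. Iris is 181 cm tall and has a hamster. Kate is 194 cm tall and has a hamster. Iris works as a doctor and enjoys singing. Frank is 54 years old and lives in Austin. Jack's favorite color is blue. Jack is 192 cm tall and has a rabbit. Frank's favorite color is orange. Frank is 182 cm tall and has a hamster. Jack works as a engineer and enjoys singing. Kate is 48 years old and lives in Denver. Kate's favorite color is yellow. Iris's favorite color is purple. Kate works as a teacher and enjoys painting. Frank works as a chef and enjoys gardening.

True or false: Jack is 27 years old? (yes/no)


Jack is actually 27. yes

yes


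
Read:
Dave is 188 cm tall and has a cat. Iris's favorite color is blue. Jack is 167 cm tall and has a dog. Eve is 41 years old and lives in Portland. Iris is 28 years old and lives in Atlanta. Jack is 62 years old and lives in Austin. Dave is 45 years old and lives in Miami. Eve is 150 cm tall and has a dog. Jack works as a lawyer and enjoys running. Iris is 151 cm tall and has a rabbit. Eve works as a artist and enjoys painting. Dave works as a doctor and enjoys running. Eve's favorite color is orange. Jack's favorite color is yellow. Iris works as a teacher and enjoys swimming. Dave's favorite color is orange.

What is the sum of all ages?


28+41+62+45 = 176

176


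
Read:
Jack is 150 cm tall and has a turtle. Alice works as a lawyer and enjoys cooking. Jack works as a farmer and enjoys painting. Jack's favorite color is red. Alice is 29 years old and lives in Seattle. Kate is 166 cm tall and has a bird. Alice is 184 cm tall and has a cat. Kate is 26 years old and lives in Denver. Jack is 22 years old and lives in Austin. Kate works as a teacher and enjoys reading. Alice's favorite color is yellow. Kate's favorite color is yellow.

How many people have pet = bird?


Count: 1

1


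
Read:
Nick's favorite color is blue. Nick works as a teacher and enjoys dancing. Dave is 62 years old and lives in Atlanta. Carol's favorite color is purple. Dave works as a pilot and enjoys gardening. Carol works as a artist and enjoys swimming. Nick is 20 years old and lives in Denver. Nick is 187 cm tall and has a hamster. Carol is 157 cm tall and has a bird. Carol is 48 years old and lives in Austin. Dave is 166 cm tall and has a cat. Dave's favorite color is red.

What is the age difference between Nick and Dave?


|20 - 62| = 42

42


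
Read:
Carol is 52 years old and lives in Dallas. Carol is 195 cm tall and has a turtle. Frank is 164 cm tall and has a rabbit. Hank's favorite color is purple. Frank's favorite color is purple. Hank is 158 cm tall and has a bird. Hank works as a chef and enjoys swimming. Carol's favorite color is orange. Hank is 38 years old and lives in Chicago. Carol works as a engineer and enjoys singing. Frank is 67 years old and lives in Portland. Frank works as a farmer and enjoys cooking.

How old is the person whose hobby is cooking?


Person with hobby=cooking is Frank, age 67

67
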